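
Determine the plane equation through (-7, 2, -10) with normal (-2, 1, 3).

The plane through P with normal n = (a, b, c) satisfies n·(r - P) = 0,
i.e. ax + by + cz = a·x₀ + b·y₀ + c·z₀.
d = (-2)·(-7) + 1·2 + 3·(-10)
  = 14 + 2 - 30
  = -14
Equation: -2x + y + 3z = -14

-2x + y + 3z = -14


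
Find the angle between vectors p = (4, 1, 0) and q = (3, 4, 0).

p·q = 4·3 + 1·4 + 0·0 = 12 + 4 + 0 = 16
|p| = √(4² + 1² + 0²) = √17 ≈ 4.123
|q| = √(3² + 4² + 0²) = √25 ≈ 5
cos θ = (p·q)/(|p||q|) = 16/(4.123·5) ≈ 0.7761
θ = arccos(0.7761) ≈ 39.09°

39.09°


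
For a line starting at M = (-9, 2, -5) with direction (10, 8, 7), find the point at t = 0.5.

P(t) = M + t·d
  = (-9 + 10·0.5, 2 + 8·0.5, -5 + 7·0.5)
  = (-9 + 5, 2 + 4, -5 + 3.5)
  = (-4, 6, -1.5)

(-4, 6, -1.5)


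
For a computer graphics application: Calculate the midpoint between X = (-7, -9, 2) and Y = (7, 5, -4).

M = ((x₁+x₂)/2, (y₁+y₂)/2, (z₁+z₂)/2)
  = ((-7 + 7)/2, (-9 + 5)/2, (2 - 4)/2)
  = (0/2, -4/2, -2/2)
  = (0, -2, -1)

(0, -2, -1)


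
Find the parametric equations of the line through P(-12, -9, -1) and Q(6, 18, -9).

Direction vector d = Q - P = (6 + 12, 18 + 9, -9 + 1) = (18, 27, -8)
Parametric form r = P + t·d:
x = -12 + 18t, y = -9 + 27t, z = -1 - 8t

x = -12 + 18t, y = -9 + 27t, z = -1 - 8t


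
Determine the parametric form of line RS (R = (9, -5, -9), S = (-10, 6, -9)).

Direction vector d = S - R = (-10 - 9, 6 + 5, -9 + 9) = (-19, 11, 0)
Parametric form r = R + t·d:
x = 9 - 19t, y = -5 + 11t, z = -9

x = 9 - 19t, y = -5 + 11t, z = -9


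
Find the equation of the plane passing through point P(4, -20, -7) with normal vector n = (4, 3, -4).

The plane through P with normal n = (a, b, c) satisfies n·(r - P) = 0,
i.e. ax + by + cz = a·x₀ + b·y₀ + c·z₀.
d = 4·4 + 3·(-20) + (-4)·(-7)
  = 16 - 60 + 28
  = -16
Equation: 4x + 3y - 4z = -16

4x + 3y - 4z = -16


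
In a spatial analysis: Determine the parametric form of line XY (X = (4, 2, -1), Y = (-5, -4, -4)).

Direction vector d = Y - X = (-5 - 4, -4 - 2, -4 + 1) = (-9, -6, -3)
Parametric form r = X + t·d:
x = 4 - 9t, y = 2 - 6t, z = -1 - 3t

x = 4 - 9t, y = 2 - 6t, z = -1 - 3t


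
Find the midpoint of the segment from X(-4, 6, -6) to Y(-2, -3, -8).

M = ((x₁+x₂)/2, (y₁+y₂)/2, (z₁+z₂)/2)
  = ((-4 - 2)/2, (6 - 3)/2, (-6 - 8)/2)
  = (-6/2, 3/2, -14/2)
  = (-3, 1.5, -7)

(-3, 1.5, -7)


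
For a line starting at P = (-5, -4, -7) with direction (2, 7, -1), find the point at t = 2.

P(t) = P + t·d
  = (-5 + 2·2, -4 + 7·2, -7 + (-1)·2)
  = (-5 + 4, -4 + 14, -7 - 2)
  = (-1, 10, -9)

(-1, 10, -9)


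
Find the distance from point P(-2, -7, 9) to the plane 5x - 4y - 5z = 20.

distance = |a·x₀ + b·y₀ + c·z₀ - d| / √(a² + b² + c²)
  = |5·(-2) + (-4)·(-7) + (-5)·9 - 20| / √(5² + (-4)² + (-5)²)
  = |-10 + 28 - 45 - 20| / √(25 + 16 + 25)
  = |-47| / √66
  = 47 / 8.124
  ≈ 5.785

5.785


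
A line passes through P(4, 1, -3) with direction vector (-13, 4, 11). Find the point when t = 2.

P(t) = P + t·d
  = (4 + (-13)·2, 1 + 4·2, -3 + 11·2)
  = (4 - 26, 1 + 8, -3 + 22)
  = (-22, 9, 19)

(-22, 9, 19)


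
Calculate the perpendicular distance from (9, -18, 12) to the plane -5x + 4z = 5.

distance = |a·x₀ + b·y₀ + c·z₀ - d| / √(a² + b² + c²)
  = |(-5)·9 + 0·(-18) + 4·12 - 5| / √((-5)² + 0² + 4²)
  = |-45 + 0 + 48 - 5| / √(25 + 0 + 16)
  = |-2| / √41
  = 2 / 6.403
  ≈ 0.3123

0.3123


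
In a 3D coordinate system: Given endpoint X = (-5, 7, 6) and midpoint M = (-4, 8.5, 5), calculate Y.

Y = 2M - X
  = (2·(-4) - (-5), 2·8.5 - 7, 2·5 - 6)
  = (-8 + 5, 17 - 7, 10 - 6)
  = (-3, 10, 4)

(-3, 10, 4)


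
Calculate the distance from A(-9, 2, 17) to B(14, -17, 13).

d = √[(x₂-x₁)² + (y₂-y₁)² + (z₂-z₁)²]
  = √[23² + (-19)² + (-4)²]
  = √[529 + 361 + 16]
  = √906
  ≈ 30.1

30.1


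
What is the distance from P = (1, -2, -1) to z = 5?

distance = |a·x₀ + b·y₀ + c·z₀ - d| / √(a² + b² + c²)
  = |0·1 + 0·(-2) + 1·(-1) - 5| / √(0² + 0² + 1²)
  = |0 + 0 - 1 - 5| / √(0 + 0 + 1)
  = |-6| / √1
  = 6 / 1
  ≈ 6

6


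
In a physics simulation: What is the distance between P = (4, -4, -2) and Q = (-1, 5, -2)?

d = √[(x₂-x₁)² + (y₂-y₁)² + (z₂-z₁)²]
  = √[(-5)² + 9² + 0²]
  = √[25 + 81 + 0]
  = √106
  ≈ 10.3

10.3


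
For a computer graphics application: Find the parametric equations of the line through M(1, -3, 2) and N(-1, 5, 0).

Direction vector d = N - M = (-1 - 1, 5 + 3, 0 - 2) = (-2, 8, -2)
Parametric form r = M + t·d:
x = 1 - 2t, y = -3 + 8t, z = 2 - 2t

x = 1 - 2t, y = -3 + 8t, z = 2 - 2t


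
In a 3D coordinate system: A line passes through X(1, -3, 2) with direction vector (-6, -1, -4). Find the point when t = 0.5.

P(t) = X + t·d
  = (1 + (-6)·0.5, -3 + (-1)·0.5, 2 + (-4)·0.5)
  = (1 - 3, -3 - 0.5, 2 - 2)
  = (-2, -3.5, 0)

(-2, -3.5, 0)


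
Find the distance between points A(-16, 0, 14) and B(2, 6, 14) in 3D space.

d = √[(x₂-x₁)² + (y₂-y₁)² + (z₂-z₁)²]
  = √[18² + 6² + 0²]
  = √[324 + 36 + 0]
  = √360
  ≈ 18.97

18.97


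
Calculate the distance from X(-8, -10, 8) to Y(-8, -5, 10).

d = √[(x₂-x₁)² + (y₂-y₁)² + (z₂-z₁)²]
  = √[0² + 5² + 2²]
  = √[0 + 25 + 4]
  = √29
  ≈ 5.385

5.385


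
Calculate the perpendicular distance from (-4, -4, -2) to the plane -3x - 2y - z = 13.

distance = |a·x₀ + b·y₀ + c·z₀ - d| / √(a² + b² + c²)
  = |(-3)·(-4) + (-2)·(-4) + (-1)·(-2) - 13| / √((-3)² + (-2)² + (-1)²)
  = |12 + 8 + 2 - 13| / √(9 + 4 + 1)
  = |9| / √14
  = 9 / 3.742
  ≈ 2.405

2.405


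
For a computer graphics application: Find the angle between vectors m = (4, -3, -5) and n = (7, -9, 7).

m·n = 4·7 + (-3)·(-9) + (-5)·7 = 28 + 27 - 35 = 20
|m| = √(4² + (-3)² + (-5)²) = √50 ≈ 7.071
|n| = √(7² + (-9)² + 7²) = √179 ≈ 13.38
cos θ = (m·n)/(|m||n|) = 20/(7.071·13.38) ≈ 0.2114
θ = arccos(0.2114) ≈ 77.8°

77.8°


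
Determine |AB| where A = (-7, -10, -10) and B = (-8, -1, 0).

d = √[(x₂-x₁)² + (y₂-y₁)² + (z₂-z₁)²]
  = √[(-1)² + 9² + 10²]
  = √[1 + 81 + 100]
  = √182
  ≈ 13.49

13.49


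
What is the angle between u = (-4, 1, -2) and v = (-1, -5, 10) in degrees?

u·v = (-4)·(-1) + 1·(-5) + (-2)·10 = 4 - 5 - 20 = -21
|u| = √((-4)² + 1² + (-2)²) = √21 ≈ 4.583
|v| = √((-1)² + (-5)² + 10²) = √126 ≈ 11.22
cos θ = (u·v)/(|u||v|) = -21/(4.583·11.22) ≈ -0.4082
θ = arccos(-0.4082) ≈ 114.1°

114.1°


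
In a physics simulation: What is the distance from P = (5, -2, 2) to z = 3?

distance = |a·x₀ + b·y₀ + c·z₀ - d| / √(a² + b² + c²)
  = |0·5 + 0·(-2) + 1·2 - 3| / √(0² + 0² + 1²)
  = |0 + 0 + 2 - 3| / √(0 + 0 + 1)
  = |-1| / √1
  = 1 / 1
  ≈ 1

1


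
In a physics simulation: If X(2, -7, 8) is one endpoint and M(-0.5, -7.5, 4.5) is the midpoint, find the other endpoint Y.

Y = 2M - X
  = (2·(-0.5) - 2, 2·(-7.5) - (-7), 2·4.5 - 8)
  = (-1 - 2, -15 + 7, 9 - 8)
  = (-3, -8, 1)

(-3, -8, 1)


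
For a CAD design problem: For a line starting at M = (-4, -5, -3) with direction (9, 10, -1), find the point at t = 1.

P(t) = M + t·d
  = (-4 + 9·1, -5 + 10·1, -3 + (-1)·1)
  = (-4 + 9, -5 + 10, -3 - 1)
  = (5, 5, -4)

(5, 5, -4)


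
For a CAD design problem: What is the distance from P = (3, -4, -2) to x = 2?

distance = |a·x₀ + b·y₀ + c·z₀ - d| / √(a² + b² + c²)
  = |1·3 + 0·(-4) + 0·(-2) - 2| / √(1² + 0² + 0²)
  = |3 + 0 + 0 - 2| / √(1 + 0 + 0)
  = |1| / √1
  = 1 / 1
  ≈ 1

1


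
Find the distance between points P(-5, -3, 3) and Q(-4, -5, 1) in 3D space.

d = √[(x₂-x₁)² + (y₂-y₁)² + (z₂-z₁)²]
  = √[1² + (-2)² + (-2)²]
  = √[1 + 4 + 4]
  = √9
  ≈ 3

3


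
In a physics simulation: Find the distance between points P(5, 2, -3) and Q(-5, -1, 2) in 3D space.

d = √[(x₂-x₁)² + (y₂-y₁)² + (z₂-z₁)²]
  = √[(-10)² + (-3)² + 5²]
  = √[100 + 9 + 25]
  = √134
  ≈ 11.58

11.58


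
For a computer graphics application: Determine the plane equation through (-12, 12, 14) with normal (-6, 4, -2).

The plane through P with normal n = (a, b, c) satisfies n·(r - P) = 0,
i.e. ax + by + cz = a·x₀ + b·y₀ + c·z₀.
d = (-6)·(-12) + 4·12 + (-2)·14
  = 72 + 48 - 28
  = 92
Equation: -6x + 4y - 2z = 92

-6x + 4y - 2z = 92


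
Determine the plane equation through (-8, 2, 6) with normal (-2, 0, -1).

The plane through P with normal n = (a, b, c) satisfies n·(r - P) = 0,
i.e. ax + by + cz = a·x₀ + b·y₀ + c·z₀.
d = (-2)·(-8) + 0·2 + (-1)·6
  = 16 + 0 - 6
  = 10
Equation: -2x - z = 10

-2x - z = 10


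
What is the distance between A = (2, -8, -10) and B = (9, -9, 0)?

d = √[(x₂-x₁)² + (y₂-y₁)² + (z₂-z₁)²]
  = √[7² + (-1)² + 10²]
  = √[49 + 1 + 100]
  = √150
  ≈ 12.25

12.25


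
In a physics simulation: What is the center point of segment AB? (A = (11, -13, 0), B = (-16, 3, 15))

M = ((x₁+x₂)/2, (y₁+y₂)/2, (z₁+z₂)/2)
  = ((11 - 16)/2, (-13 + 3)/2, (0 + 15)/2)
  = (-5/2, -10/2, 15/2)
  = (-2.5, -5, 7.5)

(-2.5, -5, 7.5)


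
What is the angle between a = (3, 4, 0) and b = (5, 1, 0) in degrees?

a·b = 3·5 + 4·1 + 0·0 = 15 + 4 + 0 = 19
|a| = √(3² + 4² + 0²) = √25 ≈ 5
|b| = √(5² + 1² + 0²) = √26 ≈ 5.099
cos θ = (a·b)/(|a||b|) = 19/(5·5.099) ≈ 0.7452
θ = arccos(0.7452) ≈ 41.82°

41.82°


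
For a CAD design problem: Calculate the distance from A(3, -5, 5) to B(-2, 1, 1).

d = √[(x₂-x₁)² + (y₂-y₁)² + (z₂-z₁)²]
  = √[(-5)² + 6² + (-4)²]
  = √[25 + 36 + 16]
  = √77
  ≈ 8.775

8.775


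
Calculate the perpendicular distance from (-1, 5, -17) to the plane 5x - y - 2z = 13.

distance = |a·x₀ + b·y₀ + c·z₀ - d| / √(a² + b² + c²)
  = |5·(-1) + (-1)·5 + (-2)·(-17) - 13| / √(5² + (-1)² + (-2)²)
  = |-5 - 5 + 34 - 13| / √(25 + 1 + 4)
  = |11| / √30
  = 11 / 5.477
  ≈ 2.008

2.008


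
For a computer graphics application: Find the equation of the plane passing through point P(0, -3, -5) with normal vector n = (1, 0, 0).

The plane through P with normal n = (a, b, c) satisfies n·(r - P) = 0,
i.e. ax + by + cz = a·x₀ + b·y₀ + c·z₀.
d = 1·0 + 0·(-3) + 0·(-5)
  = 0 + 0 + 0
  = 0
Equation: x = 0

x = 0


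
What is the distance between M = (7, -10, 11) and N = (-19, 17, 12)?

d = √[(x₂-x₁)² + (y₂-y₁)² + (z₂-z₁)²]
  = √[(-26)² + 27² + 1²]
  = √[676 + 729 + 1]
  = √1406
  ≈ 37.5

37.5


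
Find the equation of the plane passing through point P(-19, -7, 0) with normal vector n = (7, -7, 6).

The plane through P with normal n = (a, b, c) satisfies n·(r - P) = 0,
i.e. ax + by + cz = a·x₀ + b·y₀ + c·z₀.
d = 7·(-19) + (-7)·(-7) + 6·0
  = -133 + 49 + 0
  = -84
Equation: 7x - 7y + 6z = -84

7x - 7y + 6z = -84


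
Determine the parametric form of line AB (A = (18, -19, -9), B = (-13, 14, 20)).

Direction vector d = B - A = (-13 - 18, 14 + 19, 20 + 9) = (-31, 33, 29)
Parametric form r = A + t·d:
x = 18 - 31t, y = -19 + 33t, z = -9 + 29t

x = 18 - 31t, y = -19 + 33t, z = -9 + 29t


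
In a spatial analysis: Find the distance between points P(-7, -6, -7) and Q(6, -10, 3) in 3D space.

d = √[(x₂-x₁)² + (y₂-y₁)² + (z₂-z₁)²]
  = √[13² + (-4)² + 10²]
  = √[169 + 16 + 100]
  = √285
  ≈ 16.88

16.88


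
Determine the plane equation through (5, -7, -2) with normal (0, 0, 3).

The plane through P with normal n = (a, b, c) satisfies n·(r - P) = 0,
i.e. ax + by + cz = a·x₀ + b·y₀ + c·z₀.
d = 0·5 + 0·(-7) + 3·(-2)
  = 0 + 0 - 6
  = -6
Equation: 3z = -6

3z = -6


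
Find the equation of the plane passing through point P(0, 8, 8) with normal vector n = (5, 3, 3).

The plane through P with normal n = (a, b, c) satisfies n·(r - P) = 0,
i.e. ax + by + cz = a·x₀ + b·y₀ + c·z₀.
d = 5·0 + 3·8 + 3·8
  = 0 + 24 + 24
  = 48
Equation: 5x + 3y + 3z = 48

5x + 3y + 3z = 48


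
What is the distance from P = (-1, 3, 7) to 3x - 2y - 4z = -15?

distance = |a·x₀ + b·y₀ + c·z₀ - d| / √(a² + b² + c²)
  = |3·(-1) + (-2)·3 + (-4)·7 - (-15)| / √(3² + (-2)² + (-4)²)
  = |-3 - 6 - 28 + 15| / √(9 + 4 + 16)
  = |-22| / √29
  = 22 / 5.385
  ≈ 4.085

4.085


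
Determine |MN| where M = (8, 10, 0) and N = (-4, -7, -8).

d = √[(x₂-x₁)² + (y₂-y₁)² + (z₂-z₁)²]
  = √[(-12)² + (-17)² + (-8)²]
  = √[144 + 289 + 64]
  = √497
  ≈ 22.29

22.29


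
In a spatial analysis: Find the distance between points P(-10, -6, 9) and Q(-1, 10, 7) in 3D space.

d = √[(x₂-x₁)² + (y₂-y₁)² + (z₂-z₁)²]
  = √[9² + 16² + (-2)²]
  = √[81 + 256 + 4]
  = √341
  ≈ 18.47

18.47


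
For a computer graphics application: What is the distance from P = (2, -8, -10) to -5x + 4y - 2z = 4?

distance = |a·x₀ + b·y₀ + c·z₀ - d| / √(a² + b² + c²)
  = |(-5)·2 + 4·(-8) + (-2)·(-10) - 4| / √((-5)² + 4² + (-2)²)
  = |-10 - 32 + 20 - 4| / √(25 + 16 + 4)
  = |-26| / √45
  = 26 / 6.708
  ≈ 3.876

3.876


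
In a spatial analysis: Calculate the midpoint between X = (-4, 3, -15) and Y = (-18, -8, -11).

M = ((x₁+x₂)/2, (y₁+y₂)/2, (z₁+z₂)/2)
  = ((-4 - 18)/2, (3 - 8)/2, (-15 - 11)/2)
  = (-22/2, -5/2, -26/2)
  = (-11, -2.5, -13)

(-11, -2.5, -13)


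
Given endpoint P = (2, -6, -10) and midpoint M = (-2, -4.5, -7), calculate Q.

Q = 2M - P
  = (2·(-2) - 2, 2·(-4.5) - (-6), 2·(-7) - (-10))
  = (-4 - 2, -9 + 6, -14 + 10)
  = (-6, -3, -4)

(-6, -3, -4)


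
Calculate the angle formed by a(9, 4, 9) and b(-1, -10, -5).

a·b = 9·(-1) + 4·(-10) + 9·(-5) = -9 - 40 - 45 = -94
|a| = √(9² + 4² + 9²) = √178 ≈ 13.34
|b| = √((-1)² + (-10)² + (-5)²) = √126 ≈ 11.22
cos θ = (a·b)/(|a||b|) = -94/(13.34·11.22) ≈ -0.6277
θ = arccos(-0.6277) ≈ 128.9°

128.9°


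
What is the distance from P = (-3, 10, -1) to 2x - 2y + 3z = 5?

distance = |a·x₀ + b·y₀ + c·z₀ - d| / √(a² + b² + c²)
  = |2·(-3) + (-2)·10 + 3·(-1) - 5| / √(2² + (-2)² + 3²)
  = |-6 - 20 - 3 - 5| / √(4 + 4 + 9)
  = |-34| / √17
  = 34 / 4.123
  ≈ 8.246

8.246


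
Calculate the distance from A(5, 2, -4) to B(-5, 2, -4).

d = √[(x₂-x₁)² + (y₂-y₁)² + (z₂-z₁)²]
  = √[(-10)² + 0² + 0²]
  = √[100 + 0 + 0]
  = √100
  ≈ 10

10


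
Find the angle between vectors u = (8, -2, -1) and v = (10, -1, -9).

u·v = 8·10 + (-2)·(-1) + (-1)·(-9) = 80 + 2 + 9 = 91
|u| = √(8² + (-2)² + (-1)²) = √69 ≈ 8.307
|v| = √(10² + (-1)² + (-9)²) = √182 ≈ 13.49
cos θ = (u·v)/(|u||v|) = 91/(8.307·13.49) ≈ 0.812
θ = arccos(0.812) ≈ 35.7°

35.7°


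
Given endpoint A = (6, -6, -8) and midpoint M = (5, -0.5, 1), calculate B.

B = 2M - A
  = (2·5 - 6, 2·(-0.5) - (-6), 2·1 - (-8))
  = (10 - 6, -1 + 6, 2 + 8)
  = (4, 5, 10)

(4, 5, 10)


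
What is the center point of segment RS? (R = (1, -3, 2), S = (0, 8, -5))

M = ((x₁+x₂)/2, (y₁+y₂)/2, (z₁+z₂)/2)
  = ((1 + 0)/2, (-3 + 8)/2, (2 - 5)/2)
  = (1/2, 5/2, -3/2)
  = (0.5, 2.5, -1.5)

(0.5, 2.5, -1.5)


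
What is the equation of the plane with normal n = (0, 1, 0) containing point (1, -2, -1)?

The plane through P with normal n = (a, b, c) satisfies n·(r - P) = 0,
i.e. ax + by + cz = a·x₀ + b·y₀ + c·z₀.
d = 0·1 + 1·(-2) + 0·(-1)
  = 0 - 2 + 0
  = -2
Equation: y = -2

y = -2


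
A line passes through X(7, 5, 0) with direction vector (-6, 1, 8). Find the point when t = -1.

P(t) = X + t·d
  = (7 + (-6)·(-1), 5 + 1·(-1), 0 + 8·(-1))
  = (7 + 6, 5 - 1, 0 - 8)
  = (13, 4, -8)

(13, 4, -8)


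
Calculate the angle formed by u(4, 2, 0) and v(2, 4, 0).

u·v = 4·2 + 2·4 + 0·0 = 8 + 8 + 0 = 16
|u| = √(4² + 2² + 0²) = √20 ≈ 4.472
|v| = √(2² + 4² + 0²) = √20 ≈ 4.472
cos θ = (u·v)/(|u||v|) = 16/(4.472·4.472) ≈ 0.8
θ = arccos(0.8) ≈ 36.87°

36.87°


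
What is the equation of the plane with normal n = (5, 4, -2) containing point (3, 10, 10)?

The plane through P with normal n = (a, b, c) satisfies n·(r - P) = 0,
i.e. ax + by + cz = a·x₀ + b·y₀ + c·z₀.
d = 5·3 + 4·10 + (-2)·10
  = 15 + 40 - 20
  = 35
Equation: 5x + 4y - 2z = 35

5x + 4y - 2z = 35


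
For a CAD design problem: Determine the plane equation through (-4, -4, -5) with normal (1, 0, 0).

The plane through P with normal n = (a, b, c) satisfies n·(r - P) = 0,
i.e. ax + by + cz = a·x₀ + b·y₀ + c·z₀.
d = 1·(-4) + 0·(-4) + 0·(-5)
  = -4 + 0 + 0
  = -4
Equation: x = -4

x = -4


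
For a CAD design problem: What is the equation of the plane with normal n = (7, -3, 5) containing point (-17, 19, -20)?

The plane through P with normal n = (a, b, c) satisfies n·(r - P) = 0,
i.e. ax + by + cz = a·x₀ + b·y₀ + c·z₀.
d = 7·(-17) + (-3)·19 + 5·(-20)
  = -119 - 57 - 100
  = -276
Equation: 7x - 3y + 5z = -276

7x - 3y + 5z = -276


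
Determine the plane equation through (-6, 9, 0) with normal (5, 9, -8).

The plane through P with normal n = (a, b, c) satisfies n·(r - P) = 0,
i.e. ax + by + cz = a·x₀ + b·y₀ + c·z₀.
d = 5·(-6) + 9·9 + (-8)·0
  = -30 + 81 + 0
  = 51
Equation: 5x + 9y - 8z = 51

5x + 9y - 8z = 51


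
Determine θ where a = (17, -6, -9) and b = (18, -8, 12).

a·b = 17·18 + (-6)·(-8) + (-9)·12 = 306 + 48 - 108 = 246
|a| = √(17² + (-6)² + (-9)²) = √406 ≈ 20.15
|b| = √(18² + (-8)² + 12²) = √532 ≈ 23.07
cos θ = (a·b)/(|a||b|) = 246/(20.15·23.07) ≈ 0.5293
θ = arccos(0.5293) ≈ 58.04°

58.04°


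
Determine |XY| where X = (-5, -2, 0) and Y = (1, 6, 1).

d = √[(x₂-x₁)² + (y₂-y₁)² + (z₂-z₁)²]
  = √[6² + 8² + 1²]
  = √[36 + 64 + 1]
  = √101
  ≈ 10.05

10.05


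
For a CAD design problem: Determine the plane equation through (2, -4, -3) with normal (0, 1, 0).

The plane through P with normal n = (a, b, c) satisfies n·(r - P) = 0,
i.e. ax + by + cz = a·x₀ + b·y₀ + c·z₀.
d = 0·2 + 1·(-4) + 0·(-3)
  = 0 - 4 + 0
  = -4
Equation: y = -4

y = -4


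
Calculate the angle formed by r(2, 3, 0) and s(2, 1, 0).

r·s = 2·2 + 3·1 + 0·0 = 4 + 3 + 0 = 7
|r| = √(2² + 3² + 0²) = √13 ≈ 3.606
|s| = √(2² + 1² + 0²) = √5 ≈ 2.236
cos θ = (r·s)/(|r||s|) = 7/(3.606·2.236) ≈ 0.8682
θ = arccos(0.8682) ≈ 29.74°

29.74°


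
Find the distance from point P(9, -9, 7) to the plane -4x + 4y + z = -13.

distance = |a·x₀ + b·y₀ + c·z₀ - d| / √(a² + b² + c²)
  = |(-4)·9 + 4·(-9) + 1·7 - (-13)| / √((-4)² + 4² + 1²)
  = |-36 - 36 + 7 + 13| / √(16 + 16 + 1)
  = |-52| / √33
  = 52 / 5.745
  ≈ 9.052

9.052


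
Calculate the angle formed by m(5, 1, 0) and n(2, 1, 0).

m·n = 5·2 + 1·1 + 0·0 = 10 + 1 + 0 = 11
|m| = √(5² + 1² + 0²) = √26 ≈ 5.099
|n| = √(2² + 1² + 0²) = √5 ≈ 2.236
cos θ = (m·n)/(|m||n|) = 11/(5.099·2.236) ≈ 0.9648
θ = arccos(0.9648) ≈ 15.26°

15.26°


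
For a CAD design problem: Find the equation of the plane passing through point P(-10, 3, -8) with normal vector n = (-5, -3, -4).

The plane through P with normal n = (a, b, c) satisfies n·(r - P) = 0,
i.e. ax + by + cz = a·x₀ + b·y₀ + c·z₀.
d = (-5)·(-10) + (-3)·3 + (-4)·(-8)
  = 50 - 9 + 32
  = 73
Equation: -5x - 3y - 4z = 73

-5x - 3y - 4z = 73


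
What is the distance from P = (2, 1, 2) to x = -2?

distance = |a·x₀ + b·y₀ + c·z₀ - d| / √(a² + b² + c²)
  = |1·2 + 0·1 + 0·2 - (-2)| / √(1² + 0² + 0²)
  = |2 + 0 + 0 + 2| / √(1 + 0 + 0)
  = |4| / √1
  = 4 / 1
  ≈ 4

4


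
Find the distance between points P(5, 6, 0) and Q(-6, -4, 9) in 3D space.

d = √[(x₂-x₁)² + (y₂-y₁)² + (z₂-z₁)²]
  = √[(-11)² + (-10)² + 9²]
  = √[121 + 100 + 81]
  = √302
  ≈ 17.38

17.38


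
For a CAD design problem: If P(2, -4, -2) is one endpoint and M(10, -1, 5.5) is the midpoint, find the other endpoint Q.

Q = 2M - P
  = (2·10 - 2, 2·(-1) - (-4), 2·5.5 - (-2))
  = (20 - 2, -2 + 4, 11 + 2)
  = (18, 2, 13)

(18, 2, 13)


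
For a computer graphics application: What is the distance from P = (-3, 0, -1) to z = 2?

distance = |a·x₀ + b·y₀ + c·z₀ - d| / √(a² + b² + c²)
  = |0·(-3) + 0·0 + 1·(-1) - 2| / √(0² + 0² + 1²)
  = |0 + 0 - 1 - 2| / √(0 + 0 + 1)
  = |-3| / √1
  = 3 / 1
  ≈ 3

3


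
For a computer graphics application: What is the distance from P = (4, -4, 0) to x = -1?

distance = |a·x₀ + b·y₀ + c·z₀ - d| / √(a² + b² + c²)
  = |1·4 + 0·(-4) + 0·0 - (-1)| / √(1² + 0² + 0²)
  = |4 + 0 + 0 + 1| / √(1 + 0 + 0)
  = |5| / √1
  = 5 / 1
  ≈ 5

5


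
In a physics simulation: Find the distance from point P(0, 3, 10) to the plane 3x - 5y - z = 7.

distance = |a·x₀ + b·y₀ + c·z₀ - d| / √(a² + b² + c²)
  = |3·0 + (-5)·3 + (-1)·10 - 7| / √(3² + (-5)² + (-1)²)
  = |0 - 15 - 10 - 7| / √(9 + 25 + 1)
  = |-32| / √35
  = 32 / 5.916
  ≈ 5.409

5.409


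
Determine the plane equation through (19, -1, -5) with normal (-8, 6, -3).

The plane through P with normal n = (a, b, c) satisfies n·(r - P) = 0,
i.e. ax + by + cz = a·x₀ + b·y₀ + c·z₀.
d = (-8)·19 + 6·(-1) + (-3)·(-5)
  = -152 - 6 + 15
  = -143
Equation: -8x + 6y - 3z = -143

-8x + 6y - 3z = -143


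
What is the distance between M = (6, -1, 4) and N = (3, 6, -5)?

d = √[(x₂-x₁)² + (y₂-y₁)² + (z₂-z₁)²]
  = √[(-3)² + 7² + (-9)²]
  = √[9 + 49 + 81]
  = √139
  ≈ 11.79

11.79


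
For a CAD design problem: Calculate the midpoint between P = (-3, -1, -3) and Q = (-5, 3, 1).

M = ((x₁+x₂)/2, (y₁+y₂)/2, (z₁+z₂)/2)
  = ((-3 - 5)/2, (-1 + 3)/2, (-3 + 1)/2)
  = (-8/2, 2/2, -2/2)
  = (-4, 1, -1)

(-4, 1, -1)


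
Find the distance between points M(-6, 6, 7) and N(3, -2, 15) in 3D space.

d = √[(x₂-x₁)² + (y₂-y₁)² + (z₂-z₁)²]
  = √[9² + (-8)² + 8²]
  = √[81 + 64 + 64]
  = √209
  ≈ 14.46

14.46


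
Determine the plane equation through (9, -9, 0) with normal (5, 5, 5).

The plane through P with normal n = (a, b, c) satisfies n·(r - P) = 0,
i.e. ax + by + cz = a·x₀ + b·y₀ + c·z₀.
d = 5·9 + 5·(-9) + 5·0
  = 45 - 45 + 0
  = 0
Equation: 5x + 5y + 5z = 0

5x + 5y + 5z = 0


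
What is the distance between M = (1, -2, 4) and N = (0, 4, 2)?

d = √[(x₂-x₁)² + (y₂-y₁)² + (z₂-z₁)²]
  = √[(-1)² + 6² + (-2)²]
  = √[1 + 36 + 4]
  = √41
  ≈ 6.403

6.403


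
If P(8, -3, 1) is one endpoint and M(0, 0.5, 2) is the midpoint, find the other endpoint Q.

Q = 2M - P
  = (2·0 - 8, 2·0.5 - (-3), 2·2 - 1)
  = (0 - 8, 1 + 3, 4 - 1)
  = (-8, 4, 3)

(-8, 4, 3)


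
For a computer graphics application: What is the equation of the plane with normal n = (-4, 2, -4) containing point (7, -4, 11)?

The plane through P with normal n = (a, b, c) satisfies n·(r - P) = 0,
i.e. ax + by + cz = a·x₀ + b·y₀ + c·z₀.
d = (-4)·7 + 2·(-4) + (-4)·11
  = -28 - 8 - 44
  = -80
Equation: -4x + 2y - 4z = -80

-4x + 2y - 4z = -80


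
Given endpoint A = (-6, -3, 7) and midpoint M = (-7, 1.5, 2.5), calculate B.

B = 2M - A
  = (2·(-7) - (-6), 2·1.5 - (-3), 2·2.5 - 7)
  = (-14 + 6, 3 + 3, 5 - 7)
  = (-8, 6, -2)

(-8, 6, -2)


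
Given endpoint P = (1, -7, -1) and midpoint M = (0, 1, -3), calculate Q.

Q = 2M - P
  = (2·0 - 1, 2·1 - (-7), 2·(-3) - (-1))
  = (0 - 1, 2 + 7, -6 + 1)
  = (-1, 9, -5)

(-1, 9, -5)


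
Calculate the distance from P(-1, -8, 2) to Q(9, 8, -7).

d = √[(x₂-x₁)² + (y₂-y₁)² + (z₂-z₁)²]
  = √[10² + 16² + (-9)²]
  = √[100 + 256 + 81]
  = √437
  ≈ 20.9

20.9


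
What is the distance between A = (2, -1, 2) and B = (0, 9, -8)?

d = √[(x₂-x₁)² + (y₂-y₁)² + (z₂-z₁)²]
  = √[(-2)² + 10² + (-10)²]
  = √[4 + 100 + 100]
  = √204
  ≈ 14.28

14.28


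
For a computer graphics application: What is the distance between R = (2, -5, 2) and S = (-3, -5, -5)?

d = √[(x₂-x₁)² + (y₂-y₁)² + (z₂-z₁)²]
  = √[(-5)² + 0² + (-7)²]
  = √[25 + 0 + 49]
  = √74
  ≈ 8.602

8.602


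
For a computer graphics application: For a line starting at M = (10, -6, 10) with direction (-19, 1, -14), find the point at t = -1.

P(t) = M + t·d
  = (10 + (-19)·(-1), -6 + 1·(-1), 10 + (-14)·(-1))
  = (10 + 19, -6 - 1, 10 + 14)
  = (29, -7, 24)

(29, -7, 24)


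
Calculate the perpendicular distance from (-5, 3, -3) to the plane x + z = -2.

distance = |a·x₀ + b·y₀ + c·z₀ - d| / √(a² + b² + c²)
  = |1·(-5) + 0·3 + 1·(-3) - (-2)| / √(1² + 0² + 1²)
  = |-5 + 0 - 3 + 2| / √(1 + 0 + 1)
  = |-6| / √2
  = 6 / 1.414
  ≈ 4.243

4.243


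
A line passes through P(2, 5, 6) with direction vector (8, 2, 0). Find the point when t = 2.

P(t) = P + t·d
  = (2 + 8·2, 5 + 2·2, 6 + 0·2)
  = (2 + 16, 5 + 4, 6 + 0)
  = (18, 9, 6)

(18, 9, 6)


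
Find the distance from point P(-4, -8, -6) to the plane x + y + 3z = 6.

distance = |a·x₀ + b·y₀ + c·z₀ - d| / √(a² + b² + c²)
  = |1·(-4) + 1·(-8) + 3·(-6) - 6| / √(1² + 1² + 3²)
  = |-4 - 8 - 18 - 6| / √(1 + 1 + 9)
  = |-36| / √11
  = 36 / 3.317
  ≈ 10.85

10.85


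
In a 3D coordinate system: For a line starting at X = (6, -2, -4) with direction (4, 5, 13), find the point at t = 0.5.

P(t) = X + t·d
  = (6 + 4·0.5, -2 + 5·0.5, -4 + 13·0.5)
  = (6 + 2, -2 + 2.5, -4 + 6.5)
  = (8, 0.5, 2.5)

(8, 0.5, 2.5)


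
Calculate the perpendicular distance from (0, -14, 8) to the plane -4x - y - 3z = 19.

distance = |a·x₀ + b·y₀ + c·z₀ - d| / √(a² + b² + c²)
  = |(-4)·0 + (-1)·(-14) + (-3)·8 - 19| / √((-4)² + (-1)² + (-3)²)
  = |0 + 14 - 24 - 19| / √(16 + 1 + 9)
  = |-29| / √26
  = 29 / 5.099
  ≈ 5.687

5.687


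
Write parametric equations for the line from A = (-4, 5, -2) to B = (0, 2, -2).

Direction vector d = B - A = (0 + 4, 2 - 5, -2 + 2) = (4, -3, 0)
Parametric form r = A + t·d:
x = -4 + 4t, y = 5 - 3t, z = -2

x = -4 + 4t, y = 5 - 3t, z = -2


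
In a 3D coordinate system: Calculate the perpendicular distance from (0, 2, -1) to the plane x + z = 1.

distance = |a·x₀ + b·y₀ + c·z₀ - d| / √(a² + b² + c²)
  = |1·0 + 0·2 + 1·(-1) - 1| / √(1² + 0² + 1²)
  = |0 + 0 - 1 - 1| / √(1 + 0 + 1)
  = |-2| / √2
  = 2 / 1.414
  ≈ 1.414

1.414


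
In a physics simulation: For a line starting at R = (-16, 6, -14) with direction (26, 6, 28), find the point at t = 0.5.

P(t) = R + t·d
  = (-16 + 26·0.5, 6 + 6·0.5, -14 + 28·0.5)
  = (-16 + 13, 6 + 3, -14 + 14)
  = (-3, 9, 0)

(-3, 9, 0)


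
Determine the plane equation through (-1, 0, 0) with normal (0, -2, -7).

The plane through P with normal n = (a, b, c) satisfies n·(r - P) = 0,
i.e. ax + by + cz = a·x₀ + b·y₀ + c·z₀.
d = 0·(-1) + (-2)·0 + (-7)·0
  = 0 + 0 + 0
  = 0
Equation: -2y - 7z = 0

-2y - 7z = 0


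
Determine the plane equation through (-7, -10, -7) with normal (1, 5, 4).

The plane through P with normal n = (a, b, c) satisfies n·(r - P) = 0,
i.e. ax + by + cz = a·x₀ + b·y₀ + c·z₀.
d = 1·(-7) + 5·(-10) + 4·(-7)
  = -7 - 50 - 28
  = -85
Equation: x + 5y + 4z = -85

x + 5y + 4z = -85


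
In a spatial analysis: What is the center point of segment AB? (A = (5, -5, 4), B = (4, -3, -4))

M = ((x₁+x₂)/2, (y₁+y₂)/2, (z₁+z₂)/2)
  = ((5 + 4)/2, (-5 - 3)/2, (4 - 4)/2)
  = (9/2, -8/2, 0/2)
  = (4.5, -4, 0)

(4.5, -4, 0)


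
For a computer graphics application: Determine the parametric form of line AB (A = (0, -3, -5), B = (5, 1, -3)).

Direction vector d = B - A = (5 + 0, 1 + 3, -3 + 5) = (5, 4, 2)
Parametric form r = A + t·d:
x = 0 + 5t, y = -3 + 4t, z = -5 + 2t

x = 0 + 5t, y = -3 + 4t, z = -5 + 2t


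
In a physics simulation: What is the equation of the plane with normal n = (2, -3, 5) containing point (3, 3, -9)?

The plane through P with normal n = (a, b, c) satisfies n·(r - P) = 0,
i.e. ax + by + cz = a·x₀ + b·y₀ + c·z₀.
d = 2·3 + (-3)·3 + 5·(-9)
  = 6 - 9 - 45
  = -48
Equation: 2x - 3y + 5z = -48

2x - 3y + 5z = -48


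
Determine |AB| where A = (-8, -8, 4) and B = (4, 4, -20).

d = √[(x₂-x₁)² + (y₂-y₁)² + (z₂-z₁)²]
  = √[12² + 12² + (-24)²]
  = √[144 + 144 + 576]
  = √864
  ≈ 29.39

29.39


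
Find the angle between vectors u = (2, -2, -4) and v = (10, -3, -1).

u·v = 2·10 + (-2)·(-3) + (-4)·(-1) = 20 + 6 + 4 = 30
|u| = √(2² + (-2)² + (-4)²) = √24 ≈ 4.899
|v| = √(10² + (-3)² + (-1)²) = √110 ≈ 10.49
cos θ = (u·v)/(|u||v|) = 30/(4.899·10.49) ≈ 0.5839
θ = arccos(0.5839) ≈ 54.28°

54.28°


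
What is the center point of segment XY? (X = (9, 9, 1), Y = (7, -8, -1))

M = ((x₁+x₂)/2, (y₁+y₂)/2, (z₁+z₂)/2)
  = ((9 + 7)/2, (9 - 8)/2, (1 - 1)/2)
  = (16/2, 1/2, 0/2)
  = (8, 0.5, 0)

(8, 0.5, 0)


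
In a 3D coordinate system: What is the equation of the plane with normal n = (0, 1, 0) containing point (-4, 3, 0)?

The plane through P with normal n = (a, b, c) satisfies n·(r - P) = 0,
i.e. ax + by + cz = a·x₀ + b·y₀ + c·z₀.
d = 0·(-4) + 1·3 + 0·0
  = 0 + 3 + 0
  = 3
Equation: y = 3

y = 3


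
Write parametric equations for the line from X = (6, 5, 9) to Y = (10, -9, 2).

Direction vector d = Y - X = (10 - 6, -9 - 5, 2 - 9) = (4, -14, -7)
Parametric form r = X + t·d:
x = 6 + 4t, y = 5 - 14t, z = 9 - 7t

x = 6 + 4t, y = 5 - 14t, z = 9 - 7t


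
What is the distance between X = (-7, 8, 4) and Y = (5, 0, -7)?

d = √[(x₂-x₁)² + (y₂-y₁)² + (z₂-z₁)²]
  = √[12² + (-8)² + (-11)²]
  = √[144 + 64 + 121]
  = √329
  ≈ 18.14

18.14


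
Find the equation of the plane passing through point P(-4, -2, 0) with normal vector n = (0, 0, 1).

The plane through P with normal n = (a, b, c) satisfies n·(r - P) = 0,
i.e. ax + by + cz = a·x₀ + b·y₀ + c·z₀.
d = 0·(-4) + 0·(-2) + 1·0
  = 0 + 0 + 0
  = 0
Equation: z = 0

z = 0


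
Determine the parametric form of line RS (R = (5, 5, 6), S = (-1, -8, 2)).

Direction vector d = S - R = (-1 - 5, -8 - 5, 2 - 6) = (-6, -13, -4)
Parametric form r = R + t·d:
x = 5 - 6t, y = 5 - 13t, z = 6 - 4t

x = 5 - 6t, y = 5 - 13t, z = 6 - 4t


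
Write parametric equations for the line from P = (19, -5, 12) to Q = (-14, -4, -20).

Direction vector d = Q - P = (-14 - 19, -4 + 5, -20 - 12) = (-33, 1, -32)
Parametric form r = P + t·d:
x = 19 - 33t, y = -5 + t, z = 12 - 32t

x = 19 - 33t, y = -5 + t, z = 12 - 32t


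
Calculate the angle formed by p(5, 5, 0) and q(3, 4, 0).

p·q = 5·3 + 5·4 + 0·0 = 15 + 20 + 0 = 35
|p| = √(5² + 5² + 0²) = √50 ≈ 7.071
|q| = √(3² + 4² + 0²) = √25 ≈ 5
cos θ = (p·q)/(|p||q|) = 35/(7.071·5) ≈ 0.9899
θ = arccos(0.9899) ≈ 8.13°

8.13°


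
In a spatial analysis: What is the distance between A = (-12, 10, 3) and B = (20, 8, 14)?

d = √[(x₂-x₁)² + (y₂-y₁)² + (z₂-z₁)²]
  = √[32² + (-2)² + 11²]
  = √[1024 + 4 + 121]
  = √1149
  ≈ 33.9

33.9


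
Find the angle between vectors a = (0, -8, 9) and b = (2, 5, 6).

a·b = 0·2 + (-8)·5 + 9·6 = 0 - 40 + 54 = 14
|a| = √(0² + (-8)² + 9²) = √145 ≈ 12.04
|b| = √(2² + 5² + 6²) = √65 ≈ 8.062
cos θ = (a·b)/(|a||b|) = 14/(12.04·8.062) ≈ 0.1442
θ = arccos(0.1442) ≈ 81.71°

81.71°


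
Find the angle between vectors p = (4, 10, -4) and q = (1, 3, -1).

p·q = 4·1 + 10·3 + (-4)·(-1) = 4 + 30 + 4 = 38
|p| = √(4² + 10² + (-4)²) = √132 ≈ 11.49
|q| = √(1² + 3² + (-1)²) = √11 ≈ 3.317
cos θ = (p·q)/(|p||q|) = 38/(11.49·3.317) ≈ 0.9972
θ = arccos(0.9972) ≈ 4.257°

4.257°


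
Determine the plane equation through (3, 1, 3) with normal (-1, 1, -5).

The plane through P with normal n = (a, b, c) satisfies n·(r - P) = 0,
i.e. ax + by + cz = a·x₀ + b·y₀ + c·z₀.
d = (-1)·3 + 1·1 + (-5)·3
  = -3 + 1 - 15
  = -17
Equation: -x + y - 5z = -17

-x + y - 5z = -17


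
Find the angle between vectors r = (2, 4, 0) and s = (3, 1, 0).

r·s = 2·3 + 4·1 + 0·0 = 6 + 4 + 0 = 10
|r| = √(2² + 4² + 0²) = √20 ≈ 4.472
|s| = √(3² + 1² + 0²) = √10 ≈ 3.162
cos θ = (r·s)/(|r||s|) = 10/(4.472·3.162) ≈ 0.7071
θ = arccos(0.7071) ≈ 45°

45°


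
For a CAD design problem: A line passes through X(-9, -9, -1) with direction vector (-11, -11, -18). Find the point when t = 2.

P(t) = X + t·d
  = (-9 + (-11)·2, -9 + (-11)·2, -1 + (-18)·2)
  = (-9 - 22, -9 - 22, -1 - 36)
  = (-31, -31, -37)

(-31, -31, -37)


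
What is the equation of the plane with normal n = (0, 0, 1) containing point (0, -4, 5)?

The plane through P with normal n = (a, b, c) satisfies n·(r - P) = 0,
i.e. ax + by + cz = a·x₀ + b·y₀ + c·z₀.
d = 0·0 + 0·(-4) + 1·5
  = 0 + 0 + 5
  = 5
Equation: z = 5

z = 5


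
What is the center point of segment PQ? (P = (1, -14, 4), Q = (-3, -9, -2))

M = ((x₁+x₂)/2, (y₁+y₂)/2, (z₁+z₂)/2)
  = ((1 - 3)/2, (-14 - 9)/2, (4 - 2)/2)
  = (-2/2, -23/2, 2/2)
  = (-1, -11.5, 1)

(-1, -11.5, 1)


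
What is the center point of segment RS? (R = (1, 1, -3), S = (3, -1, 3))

M = ((x₁+x₂)/2, (y₁+y₂)/2, (z₁+z₂)/2)
  = ((1 + 3)/2, (1 - 1)/2, (-3 + 3)/2)
  = (4/2, 0/2, 0/2)
  = (2, 0, 0)

(2, 0, 0)


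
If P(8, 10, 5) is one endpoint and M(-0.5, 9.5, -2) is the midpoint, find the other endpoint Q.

Q = 2M - P
  = (2·(-0.5) - 8, 2·9.5 - 10, 2·(-2) - 5)
  = (-1 - 8, 19 - 10, -4 - 5)
  = (-9, 9, -9)

(-9, 9, -9)


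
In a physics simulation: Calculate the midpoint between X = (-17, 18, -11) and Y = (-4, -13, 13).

M = ((x₁+x₂)/2, (y₁+y₂)/2, (z₁+z₂)/2)
  = ((-17 - 4)/2, (18 - 13)/2, (-11 + 13)/2)
  = (-21/2, 5/2, 2/2)
  = (-10.5, 2.5, 1)

(-10.5, 2.5, 1)


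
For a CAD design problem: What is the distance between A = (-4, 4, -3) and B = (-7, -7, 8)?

d = √[(x₂-x₁)² + (y₂-y₁)² + (z₂-z₁)²]
  = √[(-3)² + (-11)² + 11²]
  = √[9 + 121 + 121]
  = √251
  ≈ 15.84

15.84


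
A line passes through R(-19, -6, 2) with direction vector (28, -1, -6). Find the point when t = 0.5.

P(t) = R + t·d
  = (-19 + 28·0.5, -6 + (-1)·0.5, 2 + (-6)·0.5)
  = (-19 + 14, -6 - 0.5, 2 - 3)
  = (-5, -6.5, -1)

(-5, -6.5, -1)


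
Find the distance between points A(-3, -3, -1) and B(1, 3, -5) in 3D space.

d = √[(x₂-x₁)² + (y₂-y₁)² + (z₂-z₁)²]
  = √[4² + 6² + (-4)²]
  = √[16 + 36 + 16]
  = √68
  ≈ 8.246

8.246


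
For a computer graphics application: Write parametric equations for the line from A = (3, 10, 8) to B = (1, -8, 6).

Direction vector d = B - A = (1 - 3, -8 - 10, 6 - 8) = (-2, -18, -2)
Parametric form r = A + t·d:
x = 3 - 2t, y = 10 - 18t, z = 8 - 2t

x = 3 - 2t, y = 10 - 18t, z = 8 - 2t


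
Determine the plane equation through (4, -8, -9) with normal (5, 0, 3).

The plane through P with normal n = (a, b, c) satisfies n·(r - P) = 0,
i.e. ax + by + cz = a·x₀ + b·y₀ + c·z₀.
d = 5·4 + 0·(-8) + 3·(-9)
  = 20 + 0 - 27
  = -7
Equation: 5x + 3z = -7

5x + 3z = -7


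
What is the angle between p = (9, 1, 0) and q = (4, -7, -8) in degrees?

p·q = 9·4 + 1·(-7) + 0·(-8) = 36 - 7 + 0 = 29
|p| = √(9² + 1² + 0²) = √82 ≈ 9.055
|q| = √(4² + (-7)² + (-8)²) = √129 ≈ 11.36
cos θ = (p·q)/(|p||q|) = 29/(9.055·11.36) ≈ 0.282
θ = arccos(0.282) ≈ 73.62°

73.62°


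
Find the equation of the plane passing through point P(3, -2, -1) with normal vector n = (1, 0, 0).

The plane through P with normal n = (a, b, c) satisfies n·(r - P) = 0,
i.e. ax + by + cz = a·x₀ + b·y₀ + c·z₀.
d = 1·3 + 0·(-2) + 0·(-1)
  = 3 + 0 + 0
  = 3
Equation: x = 3

x = 3


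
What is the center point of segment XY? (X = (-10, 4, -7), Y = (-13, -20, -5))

M = ((x₁+x₂)/2, (y₁+y₂)/2, (z₁+z₂)/2)
  = ((-10 - 13)/2, (4 - 20)/2, (-7 - 5)/2)
  = (-23/2, -16/2, -12/2)
  = (-11.5, -8, -6)

(-11.5, -8, -6)


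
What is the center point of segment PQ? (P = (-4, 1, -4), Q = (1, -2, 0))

M = ((x₁+x₂)/2, (y₁+y₂)/2, (z₁+z₂)/2)
  = ((-4 + 1)/2, (1 - 2)/2, (-4 + 0)/2)
  = (-3/2, -1/2, -4/2)
  = (-1.5, -0.5, -2)

(-1.5, -0.5, -2)


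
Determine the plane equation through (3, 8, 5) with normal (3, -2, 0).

The plane through P with normal n = (a, b, c) satisfies n·(r - P) = 0,
i.e. ax + by + cz = a·x₀ + b·y₀ + c·z₀.
d = 3·3 + (-2)·8 + 0·5
  = 9 - 16 + 0
  = -7
Equation: 3x - 2y = -7

3x - 2y = -7


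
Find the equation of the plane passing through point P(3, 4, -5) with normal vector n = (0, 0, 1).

The plane through P with normal n = (a, b, c) satisfies n·(r - P) = 0,
i.e. ax + by + cz = a·x₀ + b·y₀ + c·z₀.
d = 0·3 + 0·4 + 1·(-5)
  = 0 + 0 - 5
  = -5
Equation: z = -5

z = -5


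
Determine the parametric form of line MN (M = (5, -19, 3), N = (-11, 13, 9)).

Direction vector d = N - M = (-11 - 5, 13 + 19, 9 - 3) = (-16, 32, 6)
Parametric form r = M + t·d:
x = 5 - 16t, y = -19 + 32t, z = 3 + 6t

x = 5 - 16t, y = -19 + 32t, z = 3 + 6t


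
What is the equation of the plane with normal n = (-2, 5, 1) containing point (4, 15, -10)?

The plane through P with normal n = (a, b, c) satisfies n·(r - P) = 0,
i.e. ax + by + cz = a·x₀ + b·y₀ + c·z₀.
d = (-2)·4 + 5·15 + 1·(-10)
  = -8 + 75 - 10
  = 57
Equation: -2x + 5y + z = 57

-2x + 5y + z = 57


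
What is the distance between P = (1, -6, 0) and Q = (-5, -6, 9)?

d = √[(x₂-x₁)² + (y₂-y₁)² + (z₂-z₁)²]
  = √[(-6)² + 0² + 9²]
  = √[36 + 0 + 81]
  = √117
  ≈ 10.82

10.82


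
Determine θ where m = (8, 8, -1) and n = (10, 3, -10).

m·n = 8·10 + 8·3 + (-1)·(-10) = 80 + 24 + 10 = 114
|m| = √(8² + 8² + (-1)²) = √129 ≈ 11.36
|n| = √(10² + 3² + (-10)²) = √209 ≈ 14.46
cos θ = (m·n)/(|m||n|) = 114/(11.36·14.46) ≈ 0.6943
θ = arccos(0.6943) ≈ 46.03°

46.03°


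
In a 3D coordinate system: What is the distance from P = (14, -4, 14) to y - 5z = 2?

distance = |a·x₀ + b·y₀ + c·z₀ - d| / √(a² + b² + c²)
  = |0·14 + 1·(-4) + (-5)·14 - 2| / √(0² + 1² + (-5)²)
  = |0 - 4 - 70 - 2| / √(0 + 1 + 25)
  = |-76| / √26
  = 76 / 5.099
  ≈ 14.9

14.9


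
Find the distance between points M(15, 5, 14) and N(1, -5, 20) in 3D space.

d = √[(x₂-x₁)² + (y₂-y₁)² + (z₂-z₁)²]
  = √[(-14)² + (-10)² + 6²]
  = √[196 + 100 + 36]
  = √332
  ≈ 18.22

18.22


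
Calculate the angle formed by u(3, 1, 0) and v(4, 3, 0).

u·v = 3·4 + 1·3 + 0·0 = 12 + 3 + 0 = 15
|u| = √(3² + 1² + 0²) = √10 ≈ 3.162
|v| = √(4² + 3² + 0²) = √25 ≈ 5
cos θ = (u·v)/(|u||v|) = 15/(3.162·5) ≈ 0.9487
θ = arccos(0.9487) ≈ 18.43°

18.43°


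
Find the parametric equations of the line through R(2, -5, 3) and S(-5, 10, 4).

Direction vector d = S - R = (-5 - 2, 10 + 5, 4 - 3) = (-7, 15, 1)
Parametric form r = R + t·d:
x = 2 - 7t, y = -5 + 15t, z = 3 + t

x = 2 - 7t, y = -5 + 15t, z = 3 + t


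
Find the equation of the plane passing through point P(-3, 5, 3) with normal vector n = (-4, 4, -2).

The plane through P with normal n = (a, b, c) satisfies n·(r - P) = 0,
i.e. ax + by + cz = a·x₀ + b·y₀ + c·z₀.
d = (-4)·(-3) + 4·5 + (-2)·3
  = 12 + 20 - 6
  = 26
Equation: -4x + 4y - 2z = 26

-4x + 4y - 2z = 26


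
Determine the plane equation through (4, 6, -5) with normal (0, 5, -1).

The plane through P with normal n = (a, b, c) satisfies n·(r - P) = 0,
i.e. ax + by + cz = a·x₀ + b·y₀ + c·z₀.
d = 0·4 + 5·6 + (-1)·(-5)
  = 0 + 30 + 5
  = 35
Equation: 5y - z = 35

5y - z = 35
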